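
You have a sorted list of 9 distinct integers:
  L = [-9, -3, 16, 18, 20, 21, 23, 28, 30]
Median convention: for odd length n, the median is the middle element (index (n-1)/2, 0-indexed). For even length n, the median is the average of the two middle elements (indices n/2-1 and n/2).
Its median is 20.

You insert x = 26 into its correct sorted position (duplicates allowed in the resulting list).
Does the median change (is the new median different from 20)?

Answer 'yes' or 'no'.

Answer: yes

Derivation:
Old median = 20
Insert x = 26
New median = 41/2
Changed? yes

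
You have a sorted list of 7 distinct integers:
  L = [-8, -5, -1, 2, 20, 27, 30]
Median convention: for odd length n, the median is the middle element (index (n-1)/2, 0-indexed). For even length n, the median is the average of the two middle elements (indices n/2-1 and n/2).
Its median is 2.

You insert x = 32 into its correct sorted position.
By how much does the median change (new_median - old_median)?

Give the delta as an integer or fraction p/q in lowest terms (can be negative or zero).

Old median = 2
After inserting x = 32: new sorted = [-8, -5, -1, 2, 20, 27, 30, 32]
New median = 11
Delta = 11 - 2 = 9

Answer: 9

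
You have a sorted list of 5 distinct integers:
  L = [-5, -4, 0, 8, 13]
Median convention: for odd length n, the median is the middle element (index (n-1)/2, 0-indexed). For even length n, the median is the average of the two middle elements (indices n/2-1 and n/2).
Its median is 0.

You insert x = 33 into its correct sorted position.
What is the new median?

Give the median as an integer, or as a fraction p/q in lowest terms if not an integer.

Old list (sorted, length 5): [-5, -4, 0, 8, 13]
Old median = 0
Insert x = 33
Old length odd (5). Middle was index 2 = 0.
New length even (6). New median = avg of two middle elements.
x = 33: 5 elements are < x, 0 elements are > x.
New sorted list: [-5, -4, 0, 8, 13, 33]
New median = 4

Answer: 4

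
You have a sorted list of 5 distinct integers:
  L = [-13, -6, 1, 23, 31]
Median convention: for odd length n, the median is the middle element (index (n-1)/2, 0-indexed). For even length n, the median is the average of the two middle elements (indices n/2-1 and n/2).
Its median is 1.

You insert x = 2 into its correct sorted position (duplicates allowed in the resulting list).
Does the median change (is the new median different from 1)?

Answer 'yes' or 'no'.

Old median = 1
Insert x = 2
New median = 3/2
Changed? yes

Answer: yes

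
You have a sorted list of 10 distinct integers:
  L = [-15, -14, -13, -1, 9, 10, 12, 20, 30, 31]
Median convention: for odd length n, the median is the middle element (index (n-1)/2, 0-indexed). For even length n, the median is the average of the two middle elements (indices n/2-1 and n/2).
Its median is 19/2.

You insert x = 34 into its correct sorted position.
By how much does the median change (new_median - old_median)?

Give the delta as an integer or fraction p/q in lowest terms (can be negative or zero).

Old median = 19/2
After inserting x = 34: new sorted = [-15, -14, -13, -1, 9, 10, 12, 20, 30, 31, 34]
New median = 10
Delta = 10 - 19/2 = 1/2

Answer: 1/2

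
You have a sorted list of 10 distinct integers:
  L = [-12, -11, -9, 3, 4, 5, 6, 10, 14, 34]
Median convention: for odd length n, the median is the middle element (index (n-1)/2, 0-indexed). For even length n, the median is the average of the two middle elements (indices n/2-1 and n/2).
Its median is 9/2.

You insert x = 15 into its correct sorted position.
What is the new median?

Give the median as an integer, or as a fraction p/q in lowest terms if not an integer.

Old list (sorted, length 10): [-12, -11, -9, 3, 4, 5, 6, 10, 14, 34]
Old median = 9/2
Insert x = 15
Old length even (10). Middle pair: indices 4,5 = 4,5.
New length odd (11). New median = single middle element.
x = 15: 9 elements are < x, 1 elements are > x.
New sorted list: [-12, -11, -9, 3, 4, 5, 6, 10, 14, 15, 34]
New median = 5

Answer: 5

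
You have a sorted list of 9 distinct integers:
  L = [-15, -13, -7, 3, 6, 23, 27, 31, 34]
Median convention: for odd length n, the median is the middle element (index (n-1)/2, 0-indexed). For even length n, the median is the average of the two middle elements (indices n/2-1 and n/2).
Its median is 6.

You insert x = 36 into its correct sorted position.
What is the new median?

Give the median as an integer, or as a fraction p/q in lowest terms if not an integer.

Old list (sorted, length 9): [-15, -13, -7, 3, 6, 23, 27, 31, 34]
Old median = 6
Insert x = 36
Old length odd (9). Middle was index 4 = 6.
New length even (10). New median = avg of two middle elements.
x = 36: 9 elements are < x, 0 elements are > x.
New sorted list: [-15, -13, -7, 3, 6, 23, 27, 31, 34, 36]
New median = 29/2

Answer: 29/2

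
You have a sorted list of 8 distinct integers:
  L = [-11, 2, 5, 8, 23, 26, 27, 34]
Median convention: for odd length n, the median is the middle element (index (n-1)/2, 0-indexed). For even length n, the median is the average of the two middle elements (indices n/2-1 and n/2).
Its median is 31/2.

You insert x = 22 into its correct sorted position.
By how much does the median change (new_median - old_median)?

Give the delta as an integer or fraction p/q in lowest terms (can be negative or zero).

Old median = 31/2
After inserting x = 22: new sorted = [-11, 2, 5, 8, 22, 23, 26, 27, 34]
New median = 22
Delta = 22 - 31/2 = 13/2

Answer: 13/2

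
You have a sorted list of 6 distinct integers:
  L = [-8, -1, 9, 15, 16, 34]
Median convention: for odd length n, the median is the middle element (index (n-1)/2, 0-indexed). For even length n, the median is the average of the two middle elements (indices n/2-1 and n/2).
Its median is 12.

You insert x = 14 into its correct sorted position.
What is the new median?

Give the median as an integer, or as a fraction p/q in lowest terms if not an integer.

Answer: 14

Derivation:
Old list (sorted, length 6): [-8, -1, 9, 15, 16, 34]
Old median = 12
Insert x = 14
Old length even (6). Middle pair: indices 2,3 = 9,15.
New length odd (7). New median = single middle element.
x = 14: 3 elements are < x, 3 elements are > x.
New sorted list: [-8, -1, 9, 14, 15, 16, 34]
New median = 14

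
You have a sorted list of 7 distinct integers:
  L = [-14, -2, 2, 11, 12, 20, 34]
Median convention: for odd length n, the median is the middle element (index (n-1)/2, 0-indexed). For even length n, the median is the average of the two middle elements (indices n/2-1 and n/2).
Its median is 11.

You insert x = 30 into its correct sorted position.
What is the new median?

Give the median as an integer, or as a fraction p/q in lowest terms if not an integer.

Answer: 23/2

Derivation:
Old list (sorted, length 7): [-14, -2, 2, 11, 12, 20, 34]
Old median = 11
Insert x = 30
Old length odd (7). Middle was index 3 = 11.
New length even (8). New median = avg of two middle elements.
x = 30: 6 elements are < x, 1 elements are > x.
New sorted list: [-14, -2, 2, 11, 12, 20, 30, 34]
New median = 23/2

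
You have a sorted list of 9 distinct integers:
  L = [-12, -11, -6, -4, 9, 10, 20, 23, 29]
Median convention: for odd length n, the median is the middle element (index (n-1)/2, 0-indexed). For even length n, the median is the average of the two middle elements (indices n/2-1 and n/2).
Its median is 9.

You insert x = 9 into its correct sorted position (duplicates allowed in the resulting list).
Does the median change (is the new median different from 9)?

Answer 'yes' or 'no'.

Answer: no

Derivation:
Old median = 9
Insert x = 9
New median = 9
Changed? no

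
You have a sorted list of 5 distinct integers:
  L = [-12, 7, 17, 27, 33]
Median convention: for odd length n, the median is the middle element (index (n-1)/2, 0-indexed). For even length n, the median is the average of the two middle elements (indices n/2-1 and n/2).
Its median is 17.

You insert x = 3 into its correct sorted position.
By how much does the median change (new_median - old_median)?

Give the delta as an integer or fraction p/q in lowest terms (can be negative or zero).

Old median = 17
After inserting x = 3: new sorted = [-12, 3, 7, 17, 27, 33]
New median = 12
Delta = 12 - 17 = -5

Answer: -5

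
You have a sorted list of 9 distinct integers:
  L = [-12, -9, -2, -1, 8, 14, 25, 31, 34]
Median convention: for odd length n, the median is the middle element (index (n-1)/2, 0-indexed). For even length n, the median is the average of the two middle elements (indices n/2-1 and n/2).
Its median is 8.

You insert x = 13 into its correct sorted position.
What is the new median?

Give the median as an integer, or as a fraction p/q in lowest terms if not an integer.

Answer: 21/2

Derivation:
Old list (sorted, length 9): [-12, -9, -2, -1, 8, 14, 25, 31, 34]
Old median = 8
Insert x = 13
Old length odd (9). Middle was index 4 = 8.
New length even (10). New median = avg of two middle elements.
x = 13: 5 elements are < x, 4 elements are > x.
New sorted list: [-12, -9, -2, -1, 8, 13, 14, 25, 31, 34]
New median = 21/2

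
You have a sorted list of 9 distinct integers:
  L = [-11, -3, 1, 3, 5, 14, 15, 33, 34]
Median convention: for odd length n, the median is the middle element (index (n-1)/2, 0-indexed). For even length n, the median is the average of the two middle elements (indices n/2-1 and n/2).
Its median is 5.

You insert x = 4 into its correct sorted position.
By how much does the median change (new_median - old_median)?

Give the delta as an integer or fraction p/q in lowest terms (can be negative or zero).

Answer: -1/2

Derivation:
Old median = 5
After inserting x = 4: new sorted = [-11, -3, 1, 3, 4, 5, 14, 15, 33, 34]
New median = 9/2
Delta = 9/2 - 5 = -1/2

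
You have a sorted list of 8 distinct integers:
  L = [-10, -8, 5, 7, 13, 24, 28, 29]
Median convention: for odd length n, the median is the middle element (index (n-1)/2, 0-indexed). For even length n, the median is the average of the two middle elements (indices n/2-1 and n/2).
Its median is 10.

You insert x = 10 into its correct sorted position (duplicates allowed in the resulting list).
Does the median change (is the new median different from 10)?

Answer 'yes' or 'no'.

Old median = 10
Insert x = 10
New median = 10
Changed? no

Answer: no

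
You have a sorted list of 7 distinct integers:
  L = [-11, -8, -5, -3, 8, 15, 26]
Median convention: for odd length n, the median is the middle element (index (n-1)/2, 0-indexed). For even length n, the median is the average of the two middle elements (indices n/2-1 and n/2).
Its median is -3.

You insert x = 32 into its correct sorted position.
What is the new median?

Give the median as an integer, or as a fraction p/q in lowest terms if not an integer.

Old list (sorted, length 7): [-11, -8, -5, -3, 8, 15, 26]
Old median = -3
Insert x = 32
Old length odd (7). Middle was index 3 = -3.
New length even (8). New median = avg of two middle elements.
x = 32: 7 elements are < x, 0 elements are > x.
New sorted list: [-11, -8, -5, -3, 8, 15, 26, 32]
New median = 5/2

Answer: 5/2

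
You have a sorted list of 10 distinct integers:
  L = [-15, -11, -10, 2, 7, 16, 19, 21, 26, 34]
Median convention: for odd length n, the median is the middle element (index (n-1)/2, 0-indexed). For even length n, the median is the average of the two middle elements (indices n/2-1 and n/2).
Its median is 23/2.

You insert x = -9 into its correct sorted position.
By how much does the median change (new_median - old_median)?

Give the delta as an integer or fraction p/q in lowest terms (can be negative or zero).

Old median = 23/2
After inserting x = -9: new sorted = [-15, -11, -10, -9, 2, 7, 16, 19, 21, 26, 34]
New median = 7
Delta = 7 - 23/2 = -9/2

Answer: -9/2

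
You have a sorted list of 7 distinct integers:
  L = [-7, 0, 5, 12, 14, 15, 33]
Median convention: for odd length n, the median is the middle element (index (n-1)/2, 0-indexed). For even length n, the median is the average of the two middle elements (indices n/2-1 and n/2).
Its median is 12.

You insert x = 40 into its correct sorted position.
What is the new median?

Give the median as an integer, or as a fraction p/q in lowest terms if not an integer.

Answer: 13

Derivation:
Old list (sorted, length 7): [-7, 0, 5, 12, 14, 15, 33]
Old median = 12
Insert x = 40
Old length odd (7). Middle was index 3 = 12.
New length even (8). New median = avg of two middle elements.
x = 40: 7 elements are < x, 0 elements are > x.
New sorted list: [-7, 0, 5, 12, 14, 15, 33, 40]
New median = 13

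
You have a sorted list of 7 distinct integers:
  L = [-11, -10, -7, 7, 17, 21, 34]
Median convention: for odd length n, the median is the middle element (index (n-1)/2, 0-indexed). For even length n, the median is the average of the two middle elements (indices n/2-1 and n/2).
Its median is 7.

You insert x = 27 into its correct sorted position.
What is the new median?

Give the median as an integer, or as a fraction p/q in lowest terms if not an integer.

Old list (sorted, length 7): [-11, -10, -7, 7, 17, 21, 34]
Old median = 7
Insert x = 27
Old length odd (7). Middle was index 3 = 7.
New length even (8). New median = avg of two middle elements.
x = 27: 6 elements are < x, 1 elements are > x.
New sorted list: [-11, -10, -7, 7, 17, 21, 27, 34]
New median = 12

Answer: 12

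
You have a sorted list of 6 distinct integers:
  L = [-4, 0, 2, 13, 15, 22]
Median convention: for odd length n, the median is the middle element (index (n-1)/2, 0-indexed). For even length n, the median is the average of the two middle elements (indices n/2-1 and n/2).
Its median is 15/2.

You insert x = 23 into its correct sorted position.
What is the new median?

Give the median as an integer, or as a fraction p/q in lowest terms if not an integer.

Old list (sorted, length 6): [-4, 0, 2, 13, 15, 22]
Old median = 15/2
Insert x = 23
Old length even (6). Middle pair: indices 2,3 = 2,13.
New length odd (7). New median = single middle element.
x = 23: 6 elements are < x, 0 elements are > x.
New sorted list: [-4, 0, 2, 13, 15, 22, 23]
New median = 13

Answer: 13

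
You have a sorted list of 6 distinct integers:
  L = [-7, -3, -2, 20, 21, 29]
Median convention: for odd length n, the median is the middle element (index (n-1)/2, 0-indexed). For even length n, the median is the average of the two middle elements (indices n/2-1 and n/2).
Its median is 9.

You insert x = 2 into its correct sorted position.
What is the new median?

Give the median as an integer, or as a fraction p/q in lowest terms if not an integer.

Old list (sorted, length 6): [-7, -3, -2, 20, 21, 29]
Old median = 9
Insert x = 2
Old length even (6). Middle pair: indices 2,3 = -2,20.
New length odd (7). New median = single middle element.
x = 2: 3 elements are < x, 3 elements are > x.
New sorted list: [-7, -3, -2, 2, 20, 21, 29]
New median = 2

Answer: 2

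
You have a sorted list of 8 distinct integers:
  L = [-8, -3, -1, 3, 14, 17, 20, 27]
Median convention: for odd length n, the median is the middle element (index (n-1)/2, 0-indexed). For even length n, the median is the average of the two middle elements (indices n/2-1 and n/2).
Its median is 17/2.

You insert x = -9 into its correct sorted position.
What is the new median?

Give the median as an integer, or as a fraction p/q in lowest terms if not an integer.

Answer: 3

Derivation:
Old list (sorted, length 8): [-8, -3, -1, 3, 14, 17, 20, 27]
Old median = 17/2
Insert x = -9
Old length even (8). Middle pair: indices 3,4 = 3,14.
New length odd (9). New median = single middle element.
x = -9: 0 elements are < x, 8 elements are > x.
New sorted list: [-9, -8, -3, -1, 3, 14, 17, 20, 27]
New median = 3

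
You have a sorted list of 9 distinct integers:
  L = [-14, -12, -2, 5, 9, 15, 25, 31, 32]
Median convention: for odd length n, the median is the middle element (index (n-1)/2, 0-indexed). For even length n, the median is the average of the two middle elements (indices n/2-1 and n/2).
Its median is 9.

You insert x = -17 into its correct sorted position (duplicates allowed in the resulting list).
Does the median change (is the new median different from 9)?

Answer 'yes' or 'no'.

Answer: yes

Derivation:
Old median = 9
Insert x = -17
New median = 7
Changed? yes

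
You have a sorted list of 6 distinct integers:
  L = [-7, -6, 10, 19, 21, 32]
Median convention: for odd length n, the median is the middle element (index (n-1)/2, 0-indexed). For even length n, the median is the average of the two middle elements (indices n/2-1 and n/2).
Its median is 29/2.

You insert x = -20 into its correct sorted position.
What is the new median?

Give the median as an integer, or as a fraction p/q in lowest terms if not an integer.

Old list (sorted, length 6): [-7, -6, 10, 19, 21, 32]
Old median = 29/2
Insert x = -20
Old length even (6). Middle pair: indices 2,3 = 10,19.
New length odd (7). New median = single middle element.
x = -20: 0 elements are < x, 6 elements are > x.
New sorted list: [-20, -7, -6, 10, 19, 21, 32]
New median = 10

Answer: 10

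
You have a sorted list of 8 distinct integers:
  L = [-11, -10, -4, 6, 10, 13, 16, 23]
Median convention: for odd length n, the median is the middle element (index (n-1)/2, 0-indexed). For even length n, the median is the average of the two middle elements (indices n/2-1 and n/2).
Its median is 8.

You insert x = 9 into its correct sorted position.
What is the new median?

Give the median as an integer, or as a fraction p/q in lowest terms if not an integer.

Old list (sorted, length 8): [-11, -10, -4, 6, 10, 13, 16, 23]
Old median = 8
Insert x = 9
Old length even (8). Middle pair: indices 3,4 = 6,10.
New length odd (9). New median = single middle element.
x = 9: 4 elements are < x, 4 elements are > x.
New sorted list: [-11, -10, -4, 6, 9, 10, 13, 16, 23]
New median = 9

Answer: 9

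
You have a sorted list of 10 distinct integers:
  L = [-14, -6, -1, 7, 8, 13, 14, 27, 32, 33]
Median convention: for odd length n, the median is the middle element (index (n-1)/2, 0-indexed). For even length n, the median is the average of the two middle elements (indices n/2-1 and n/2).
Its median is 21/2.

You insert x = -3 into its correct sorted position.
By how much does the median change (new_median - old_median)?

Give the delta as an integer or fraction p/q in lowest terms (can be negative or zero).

Answer: -5/2

Derivation:
Old median = 21/2
After inserting x = -3: new sorted = [-14, -6, -3, -1, 7, 8, 13, 14, 27, 32, 33]
New median = 8
Delta = 8 - 21/2 = -5/2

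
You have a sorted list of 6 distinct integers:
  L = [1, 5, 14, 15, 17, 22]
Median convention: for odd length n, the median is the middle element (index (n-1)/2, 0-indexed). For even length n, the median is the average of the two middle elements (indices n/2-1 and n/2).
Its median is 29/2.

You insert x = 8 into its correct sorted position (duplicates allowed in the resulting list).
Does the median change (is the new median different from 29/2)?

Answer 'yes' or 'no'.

Old median = 29/2
Insert x = 8
New median = 14
Changed? yes

Answer: yes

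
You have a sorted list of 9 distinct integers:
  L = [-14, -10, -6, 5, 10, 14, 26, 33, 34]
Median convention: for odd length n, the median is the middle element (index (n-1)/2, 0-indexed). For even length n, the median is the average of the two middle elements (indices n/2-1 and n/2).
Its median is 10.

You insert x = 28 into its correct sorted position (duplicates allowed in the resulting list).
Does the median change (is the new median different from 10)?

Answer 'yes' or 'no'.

Answer: yes

Derivation:
Old median = 10
Insert x = 28
New median = 12
Changed? yes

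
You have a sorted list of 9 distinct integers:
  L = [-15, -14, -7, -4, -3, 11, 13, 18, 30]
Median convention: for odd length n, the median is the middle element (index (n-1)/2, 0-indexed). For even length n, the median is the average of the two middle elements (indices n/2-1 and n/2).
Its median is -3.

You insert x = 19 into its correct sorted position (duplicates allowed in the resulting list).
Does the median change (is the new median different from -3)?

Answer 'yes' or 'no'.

Answer: yes

Derivation:
Old median = -3
Insert x = 19
New median = 4
Changed? yes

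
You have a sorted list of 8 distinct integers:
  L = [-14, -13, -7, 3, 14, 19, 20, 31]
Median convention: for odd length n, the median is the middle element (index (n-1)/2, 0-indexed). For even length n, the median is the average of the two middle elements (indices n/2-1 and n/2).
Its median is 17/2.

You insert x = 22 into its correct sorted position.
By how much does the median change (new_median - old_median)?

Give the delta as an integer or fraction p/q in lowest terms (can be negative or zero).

Old median = 17/2
After inserting x = 22: new sorted = [-14, -13, -7, 3, 14, 19, 20, 22, 31]
New median = 14
Delta = 14 - 17/2 = 11/2

Answer: 11/2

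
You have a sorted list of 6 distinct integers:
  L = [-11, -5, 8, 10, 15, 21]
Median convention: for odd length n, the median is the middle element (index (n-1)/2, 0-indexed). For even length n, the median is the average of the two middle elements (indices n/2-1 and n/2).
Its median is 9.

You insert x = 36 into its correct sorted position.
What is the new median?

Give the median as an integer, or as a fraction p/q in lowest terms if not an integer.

Answer: 10

Derivation:
Old list (sorted, length 6): [-11, -5, 8, 10, 15, 21]
Old median = 9
Insert x = 36
Old length even (6). Middle pair: indices 2,3 = 8,10.
New length odd (7). New median = single middle element.
x = 36: 6 elements are < x, 0 elements are > x.
New sorted list: [-11, -5, 8, 10, 15, 21, 36]
New median = 10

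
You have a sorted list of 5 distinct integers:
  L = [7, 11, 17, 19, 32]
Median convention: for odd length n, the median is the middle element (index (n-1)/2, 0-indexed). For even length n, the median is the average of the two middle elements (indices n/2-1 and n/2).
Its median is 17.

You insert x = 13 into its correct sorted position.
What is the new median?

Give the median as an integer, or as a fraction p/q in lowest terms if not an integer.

Answer: 15

Derivation:
Old list (sorted, length 5): [7, 11, 17, 19, 32]
Old median = 17
Insert x = 13
Old length odd (5). Middle was index 2 = 17.
New length even (6). New median = avg of two middle elements.
x = 13: 2 elements are < x, 3 elements are > x.
New sorted list: [7, 11, 13, 17, 19, 32]
New median = 15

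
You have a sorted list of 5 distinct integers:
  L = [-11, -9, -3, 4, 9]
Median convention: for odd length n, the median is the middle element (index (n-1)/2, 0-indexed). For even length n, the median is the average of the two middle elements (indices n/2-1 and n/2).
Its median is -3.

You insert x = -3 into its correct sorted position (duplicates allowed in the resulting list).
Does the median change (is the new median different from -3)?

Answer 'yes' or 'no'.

Old median = -3
Insert x = -3
New median = -3
Changed? no

Answer: no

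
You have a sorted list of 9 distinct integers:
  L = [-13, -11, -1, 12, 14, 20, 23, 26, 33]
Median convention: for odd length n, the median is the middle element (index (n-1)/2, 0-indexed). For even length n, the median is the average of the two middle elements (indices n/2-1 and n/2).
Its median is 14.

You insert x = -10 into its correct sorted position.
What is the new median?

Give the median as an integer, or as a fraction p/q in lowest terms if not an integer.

Answer: 13

Derivation:
Old list (sorted, length 9): [-13, -11, -1, 12, 14, 20, 23, 26, 33]
Old median = 14
Insert x = -10
Old length odd (9). Middle was index 4 = 14.
New length even (10). New median = avg of two middle elements.
x = -10: 2 elements are < x, 7 elements are > x.
New sorted list: [-13, -11, -10, -1, 12, 14, 20, 23, 26, 33]
New median = 13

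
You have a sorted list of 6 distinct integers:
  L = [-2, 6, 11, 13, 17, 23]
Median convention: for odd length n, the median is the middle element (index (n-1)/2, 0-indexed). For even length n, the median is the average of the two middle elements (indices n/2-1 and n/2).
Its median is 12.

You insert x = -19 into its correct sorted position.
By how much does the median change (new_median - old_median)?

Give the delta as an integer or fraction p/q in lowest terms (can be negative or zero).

Old median = 12
After inserting x = -19: new sorted = [-19, -2, 6, 11, 13, 17, 23]
New median = 11
Delta = 11 - 12 = -1

Answer: -1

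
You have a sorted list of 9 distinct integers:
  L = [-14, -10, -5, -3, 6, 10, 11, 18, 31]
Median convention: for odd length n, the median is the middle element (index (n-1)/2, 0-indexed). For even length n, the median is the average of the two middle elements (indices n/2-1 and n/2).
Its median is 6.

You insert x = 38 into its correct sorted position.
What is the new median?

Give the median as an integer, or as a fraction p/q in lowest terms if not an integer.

Answer: 8

Derivation:
Old list (sorted, length 9): [-14, -10, -5, -3, 6, 10, 11, 18, 31]
Old median = 6
Insert x = 38
Old length odd (9). Middle was index 4 = 6.
New length even (10). New median = avg of two middle elements.
x = 38: 9 elements are < x, 0 elements are > x.
New sorted list: [-14, -10, -5, -3, 6, 10, 11, 18, 31, 38]
New median = 8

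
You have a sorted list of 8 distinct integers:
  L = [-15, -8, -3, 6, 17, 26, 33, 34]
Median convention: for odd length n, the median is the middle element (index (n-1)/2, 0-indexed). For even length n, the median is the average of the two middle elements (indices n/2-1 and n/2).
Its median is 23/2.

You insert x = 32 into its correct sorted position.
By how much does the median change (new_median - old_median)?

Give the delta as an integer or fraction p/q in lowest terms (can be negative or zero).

Old median = 23/2
After inserting x = 32: new sorted = [-15, -8, -3, 6, 17, 26, 32, 33, 34]
New median = 17
Delta = 17 - 23/2 = 11/2

Answer: 11/2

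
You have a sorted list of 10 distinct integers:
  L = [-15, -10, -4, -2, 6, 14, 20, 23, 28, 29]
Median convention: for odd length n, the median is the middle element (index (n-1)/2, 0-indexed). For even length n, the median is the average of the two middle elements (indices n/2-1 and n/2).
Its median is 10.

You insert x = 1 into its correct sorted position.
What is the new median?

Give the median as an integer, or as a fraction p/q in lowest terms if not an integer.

Answer: 6

Derivation:
Old list (sorted, length 10): [-15, -10, -4, -2, 6, 14, 20, 23, 28, 29]
Old median = 10
Insert x = 1
Old length even (10). Middle pair: indices 4,5 = 6,14.
New length odd (11). New median = single middle element.
x = 1: 4 elements are < x, 6 elements are > x.
New sorted list: [-15, -10, -4, -2, 1, 6, 14, 20, 23, 28, 29]
New median = 6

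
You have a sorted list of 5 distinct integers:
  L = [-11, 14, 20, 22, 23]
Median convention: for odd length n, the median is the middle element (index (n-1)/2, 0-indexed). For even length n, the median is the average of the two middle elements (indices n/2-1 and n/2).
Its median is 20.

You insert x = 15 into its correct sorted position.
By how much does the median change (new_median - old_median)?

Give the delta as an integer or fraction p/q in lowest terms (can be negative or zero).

Old median = 20
After inserting x = 15: new sorted = [-11, 14, 15, 20, 22, 23]
New median = 35/2
Delta = 35/2 - 20 = -5/2

Answer: -5/2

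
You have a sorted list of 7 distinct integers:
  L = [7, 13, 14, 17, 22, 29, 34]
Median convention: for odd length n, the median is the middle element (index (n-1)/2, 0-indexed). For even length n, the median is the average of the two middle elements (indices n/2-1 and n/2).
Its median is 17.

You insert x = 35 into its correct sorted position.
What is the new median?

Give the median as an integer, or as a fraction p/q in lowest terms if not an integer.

Answer: 39/2

Derivation:
Old list (sorted, length 7): [7, 13, 14, 17, 22, 29, 34]
Old median = 17
Insert x = 35
Old length odd (7). Middle was index 3 = 17.
New length even (8). New median = avg of two middle elements.
x = 35: 7 elements are < x, 0 elements are > x.
New sorted list: [7, 13, 14, 17, 22, 29, 34, 35]
New median = 39/2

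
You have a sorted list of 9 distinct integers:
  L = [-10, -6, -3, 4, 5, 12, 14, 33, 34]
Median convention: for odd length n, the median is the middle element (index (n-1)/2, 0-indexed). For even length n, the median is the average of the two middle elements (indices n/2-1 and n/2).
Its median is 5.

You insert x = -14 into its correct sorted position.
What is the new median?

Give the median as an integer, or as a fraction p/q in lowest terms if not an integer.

Old list (sorted, length 9): [-10, -6, -3, 4, 5, 12, 14, 33, 34]
Old median = 5
Insert x = -14
Old length odd (9). Middle was index 4 = 5.
New length even (10). New median = avg of two middle elements.
x = -14: 0 elements are < x, 9 elements are > x.
New sorted list: [-14, -10, -6, -3, 4, 5, 12, 14, 33, 34]
New median = 9/2

Answer: 9/2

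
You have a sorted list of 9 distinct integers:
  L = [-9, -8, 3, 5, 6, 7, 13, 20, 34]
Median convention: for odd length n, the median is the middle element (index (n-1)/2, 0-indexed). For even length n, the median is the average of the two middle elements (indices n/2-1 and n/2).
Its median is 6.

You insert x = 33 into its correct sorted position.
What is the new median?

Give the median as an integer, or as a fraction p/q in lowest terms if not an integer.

Answer: 13/2

Derivation:
Old list (sorted, length 9): [-9, -8, 3, 5, 6, 7, 13, 20, 34]
Old median = 6
Insert x = 33
Old length odd (9). Middle was index 4 = 6.
New length even (10). New median = avg of two middle elements.
x = 33: 8 elements are < x, 1 elements are > x.
New sorted list: [-9, -8, 3, 5, 6, 7, 13, 20, 33, 34]
New median = 13/2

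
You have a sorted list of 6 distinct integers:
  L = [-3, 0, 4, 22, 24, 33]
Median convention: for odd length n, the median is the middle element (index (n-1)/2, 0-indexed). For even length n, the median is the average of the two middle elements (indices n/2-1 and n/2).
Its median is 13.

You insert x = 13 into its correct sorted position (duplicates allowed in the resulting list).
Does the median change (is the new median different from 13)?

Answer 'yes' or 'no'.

Old median = 13
Insert x = 13
New median = 13
Changed? no

Answer: no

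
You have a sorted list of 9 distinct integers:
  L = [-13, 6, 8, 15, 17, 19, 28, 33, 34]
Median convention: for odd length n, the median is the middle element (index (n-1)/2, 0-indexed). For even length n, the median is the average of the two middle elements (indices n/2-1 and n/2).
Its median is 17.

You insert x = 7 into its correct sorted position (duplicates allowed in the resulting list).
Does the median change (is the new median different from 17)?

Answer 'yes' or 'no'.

Old median = 17
Insert x = 7
New median = 16
Changed? yes

Answer: yes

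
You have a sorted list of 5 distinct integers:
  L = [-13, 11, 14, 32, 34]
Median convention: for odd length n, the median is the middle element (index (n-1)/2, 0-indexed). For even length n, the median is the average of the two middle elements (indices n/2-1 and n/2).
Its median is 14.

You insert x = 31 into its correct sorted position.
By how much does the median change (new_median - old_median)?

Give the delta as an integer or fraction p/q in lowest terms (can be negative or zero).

Answer: 17/2

Derivation:
Old median = 14
After inserting x = 31: new sorted = [-13, 11, 14, 31, 32, 34]
New median = 45/2
Delta = 45/2 - 14 = 17/2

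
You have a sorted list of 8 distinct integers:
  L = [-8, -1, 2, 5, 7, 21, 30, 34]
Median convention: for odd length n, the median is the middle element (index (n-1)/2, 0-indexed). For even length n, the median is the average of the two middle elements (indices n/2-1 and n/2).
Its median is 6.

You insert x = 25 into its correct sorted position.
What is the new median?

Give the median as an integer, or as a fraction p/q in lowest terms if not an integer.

Old list (sorted, length 8): [-8, -1, 2, 5, 7, 21, 30, 34]
Old median = 6
Insert x = 25
Old length even (8). Middle pair: indices 3,4 = 5,7.
New length odd (9). New median = single middle element.
x = 25: 6 elements are < x, 2 elements are > x.
New sorted list: [-8, -1, 2, 5, 7, 21, 25, 30, 34]
New median = 7

Answer: 7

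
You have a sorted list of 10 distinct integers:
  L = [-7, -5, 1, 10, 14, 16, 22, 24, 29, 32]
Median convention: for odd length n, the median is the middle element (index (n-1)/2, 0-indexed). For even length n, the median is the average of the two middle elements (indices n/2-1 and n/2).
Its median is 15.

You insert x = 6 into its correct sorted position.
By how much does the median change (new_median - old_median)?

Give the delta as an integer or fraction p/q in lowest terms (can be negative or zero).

Old median = 15
After inserting x = 6: new sorted = [-7, -5, 1, 6, 10, 14, 16, 22, 24, 29, 32]
New median = 14
Delta = 14 - 15 = -1

Answer: -1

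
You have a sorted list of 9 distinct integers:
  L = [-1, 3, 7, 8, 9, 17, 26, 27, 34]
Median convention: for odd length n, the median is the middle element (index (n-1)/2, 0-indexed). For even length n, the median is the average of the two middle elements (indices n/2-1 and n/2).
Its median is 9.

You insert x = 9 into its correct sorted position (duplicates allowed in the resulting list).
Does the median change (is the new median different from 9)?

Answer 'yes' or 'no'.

Old median = 9
Insert x = 9
New median = 9
Changed? no

Answer: no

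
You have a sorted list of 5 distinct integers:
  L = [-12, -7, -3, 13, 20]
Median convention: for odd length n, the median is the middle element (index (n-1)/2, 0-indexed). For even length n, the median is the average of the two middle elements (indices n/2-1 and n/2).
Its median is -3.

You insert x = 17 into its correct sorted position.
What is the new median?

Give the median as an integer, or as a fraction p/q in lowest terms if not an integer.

Old list (sorted, length 5): [-12, -7, -3, 13, 20]
Old median = -3
Insert x = 17
Old length odd (5). Middle was index 2 = -3.
New length even (6). New median = avg of two middle elements.
x = 17: 4 elements are < x, 1 elements are > x.
New sorted list: [-12, -7, -3, 13, 17, 20]
New median = 5

Answer: 5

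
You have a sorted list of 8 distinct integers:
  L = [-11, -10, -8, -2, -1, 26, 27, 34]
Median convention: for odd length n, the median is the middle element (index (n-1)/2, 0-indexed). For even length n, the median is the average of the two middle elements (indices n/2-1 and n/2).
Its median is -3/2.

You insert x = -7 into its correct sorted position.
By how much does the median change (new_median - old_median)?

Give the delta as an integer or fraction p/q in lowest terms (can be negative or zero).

Old median = -3/2
After inserting x = -7: new sorted = [-11, -10, -8, -7, -2, -1, 26, 27, 34]
New median = -2
Delta = -2 - -3/2 = -1/2

Answer: -1/2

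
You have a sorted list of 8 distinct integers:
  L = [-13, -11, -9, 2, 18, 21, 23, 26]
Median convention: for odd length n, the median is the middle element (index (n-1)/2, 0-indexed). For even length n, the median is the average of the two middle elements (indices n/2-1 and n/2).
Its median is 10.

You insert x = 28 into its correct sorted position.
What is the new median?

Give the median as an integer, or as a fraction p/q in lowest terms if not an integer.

Answer: 18

Derivation:
Old list (sorted, length 8): [-13, -11, -9, 2, 18, 21, 23, 26]
Old median = 10
Insert x = 28
Old length even (8). Middle pair: indices 3,4 = 2,18.
New length odd (9). New median = single middle element.
x = 28: 8 elements are < x, 0 elements are > x.
New sorted list: [-13, -11, -9, 2, 18, 21, 23, 26, 28]
New median = 18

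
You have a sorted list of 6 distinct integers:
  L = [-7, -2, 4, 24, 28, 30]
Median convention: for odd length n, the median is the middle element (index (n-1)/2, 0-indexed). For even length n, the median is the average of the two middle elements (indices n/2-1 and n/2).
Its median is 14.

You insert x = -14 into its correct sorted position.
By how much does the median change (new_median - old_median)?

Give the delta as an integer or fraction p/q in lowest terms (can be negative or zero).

Answer: -10

Derivation:
Old median = 14
After inserting x = -14: new sorted = [-14, -7, -2, 4, 24, 28, 30]
New median = 4
Delta = 4 - 14 = -10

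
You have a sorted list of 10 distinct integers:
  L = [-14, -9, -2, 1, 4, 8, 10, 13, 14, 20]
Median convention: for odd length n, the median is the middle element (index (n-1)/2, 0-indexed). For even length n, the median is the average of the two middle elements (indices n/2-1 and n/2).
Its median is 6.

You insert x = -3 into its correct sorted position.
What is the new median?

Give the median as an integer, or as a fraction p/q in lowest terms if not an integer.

Old list (sorted, length 10): [-14, -9, -2, 1, 4, 8, 10, 13, 14, 20]
Old median = 6
Insert x = -3
Old length even (10). Middle pair: indices 4,5 = 4,8.
New length odd (11). New median = single middle element.
x = -3: 2 elements are < x, 8 elements are > x.
New sorted list: [-14, -9, -3, -2, 1, 4, 8, 10, 13, 14, 20]
New median = 4

Answer: 4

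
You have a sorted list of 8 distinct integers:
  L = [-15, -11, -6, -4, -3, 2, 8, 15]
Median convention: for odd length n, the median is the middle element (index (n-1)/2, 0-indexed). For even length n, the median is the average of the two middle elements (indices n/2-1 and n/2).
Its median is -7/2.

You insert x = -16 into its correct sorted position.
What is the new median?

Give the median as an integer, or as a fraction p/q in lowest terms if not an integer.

Old list (sorted, length 8): [-15, -11, -6, -4, -3, 2, 8, 15]
Old median = -7/2
Insert x = -16
Old length even (8). Middle pair: indices 3,4 = -4,-3.
New length odd (9). New median = single middle element.
x = -16: 0 elements are < x, 8 elements are > x.
New sorted list: [-16, -15, -11, -6, -4, -3, 2, 8, 15]
New median = -4

Answer: -4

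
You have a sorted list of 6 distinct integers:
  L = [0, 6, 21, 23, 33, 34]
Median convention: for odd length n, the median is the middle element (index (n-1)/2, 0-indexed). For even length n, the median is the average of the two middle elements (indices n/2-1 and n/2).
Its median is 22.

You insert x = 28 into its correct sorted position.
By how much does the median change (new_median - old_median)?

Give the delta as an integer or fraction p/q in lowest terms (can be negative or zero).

Old median = 22
After inserting x = 28: new sorted = [0, 6, 21, 23, 28, 33, 34]
New median = 23
Delta = 23 - 22 = 1

Answer: 1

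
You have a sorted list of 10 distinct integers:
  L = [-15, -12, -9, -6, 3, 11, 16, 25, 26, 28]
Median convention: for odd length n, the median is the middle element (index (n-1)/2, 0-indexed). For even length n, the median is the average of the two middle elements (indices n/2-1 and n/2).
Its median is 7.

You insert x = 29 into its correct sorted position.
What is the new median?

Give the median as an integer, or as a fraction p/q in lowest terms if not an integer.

Answer: 11

Derivation:
Old list (sorted, length 10): [-15, -12, -9, -6, 3, 11, 16, 25, 26, 28]
Old median = 7
Insert x = 29
Old length even (10). Middle pair: indices 4,5 = 3,11.
New length odd (11). New median = single middle element.
x = 29: 10 elements are < x, 0 elements are > x.
New sorted list: [-15, -12, -9, -6, 3, 11, 16, 25, 26, 28, 29]
New median = 11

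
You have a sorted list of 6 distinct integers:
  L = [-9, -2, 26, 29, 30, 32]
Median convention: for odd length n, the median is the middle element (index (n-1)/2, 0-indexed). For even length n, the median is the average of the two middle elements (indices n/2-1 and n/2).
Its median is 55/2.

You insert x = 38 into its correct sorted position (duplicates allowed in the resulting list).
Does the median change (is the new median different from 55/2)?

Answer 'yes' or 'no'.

Old median = 55/2
Insert x = 38
New median = 29
Changed? yes

Answer: yes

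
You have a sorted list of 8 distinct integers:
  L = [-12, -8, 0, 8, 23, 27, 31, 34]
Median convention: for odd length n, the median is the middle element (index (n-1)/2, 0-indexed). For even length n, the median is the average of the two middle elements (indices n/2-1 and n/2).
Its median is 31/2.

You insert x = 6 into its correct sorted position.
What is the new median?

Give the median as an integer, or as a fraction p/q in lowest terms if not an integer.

Old list (sorted, length 8): [-12, -8, 0, 8, 23, 27, 31, 34]
Old median = 31/2
Insert x = 6
Old length even (8). Middle pair: indices 3,4 = 8,23.
New length odd (9). New median = single middle element.
x = 6: 3 elements are < x, 5 elements are > x.
New sorted list: [-12, -8, 0, 6, 8, 23, 27, 31, 34]
New median = 8

Answer: 8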